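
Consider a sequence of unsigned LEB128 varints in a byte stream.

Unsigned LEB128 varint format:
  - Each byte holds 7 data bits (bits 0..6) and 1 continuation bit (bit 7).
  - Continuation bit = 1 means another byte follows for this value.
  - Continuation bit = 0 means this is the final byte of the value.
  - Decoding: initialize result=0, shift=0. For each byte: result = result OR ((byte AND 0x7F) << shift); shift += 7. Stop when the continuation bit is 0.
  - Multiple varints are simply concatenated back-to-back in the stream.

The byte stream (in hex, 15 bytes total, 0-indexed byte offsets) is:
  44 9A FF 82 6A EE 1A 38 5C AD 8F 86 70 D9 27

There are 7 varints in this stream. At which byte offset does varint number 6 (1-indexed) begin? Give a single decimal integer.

  byte[0]=0x44 cont=0 payload=0x44=68: acc |= 68<<0 -> acc=68 shift=7 [end]
Varint 1: bytes[0:1] = 44 -> value 68 (1 byte(s))
  byte[1]=0x9A cont=1 payload=0x1A=26: acc |= 26<<0 -> acc=26 shift=7
  byte[2]=0xFF cont=1 payload=0x7F=127: acc |= 127<<7 -> acc=16282 shift=14
  byte[3]=0x82 cont=1 payload=0x02=2: acc |= 2<<14 -> acc=49050 shift=21
  byte[4]=0x6A cont=0 payload=0x6A=106: acc |= 106<<21 -> acc=222347162 shift=28 [end]
Varint 2: bytes[1:5] = 9A FF 82 6A -> value 222347162 (4 byte(s))
  byte[5]=0xEE cont=1 payload=0x6E=110: acc |= 110<<0 -> acc=110 shift=7
  byte[6]=0x1A cont=0 payload=0x1A=26: acc |= 26<<7 -> acc=3438 shift=14 [end]
Varint 3: bytes[5:7] = EE 1A -> value 3438 (2 byte(s))
  byte[7]=0x38 cont=0 payload=0x38=56: acc |= 56<<0 -> acc=56 shift=7 [end]
Varint 4: bytes[7:8] = 38 -> value 56 (1 byte(s))
  byte[8]=0x5C cont=0 payload=0x5C=92: acc |= 92<<0 -> acc=92 shift=7 [end]
Varint 5: bytes[8:9] = 5C -> value 92 (1 byte(s))
  byte[9]=0xAD cont=1 payload=0x2D=45: acc |= 45<<0 -> acc=45 shift=7
  byte[10]=0x8F cont=1 payload=0x0F=15: acc |= 15<<7 -> acc=1965 shift=14
  byte[11]=0x86 cont=1 payload=0x06=6: acc |= 6<<14 -> acc=100269 shift=21
  byte[12]=0x70 cont=0 payload=0x70=112: acc |= 112<<21 -> acc=234981293 shift=28 [end]
Varint 6: bytes[9:13] = AD 8F 86 70 -> value 234981293 (4 byte(s))
  byte[13]=0xD9 cont=1 payload=0x59=89: acc |= 89<<0 -> acc=89 shift=7
  byte[14]=0x27 cont=0 payload=0x27=39: acc |= 39<<7 -> acc=5081 shift=14 [end]
Varint 7: bytes[13:15] = D9 27 -> value 5081 (2 byte(s))

Answer: 9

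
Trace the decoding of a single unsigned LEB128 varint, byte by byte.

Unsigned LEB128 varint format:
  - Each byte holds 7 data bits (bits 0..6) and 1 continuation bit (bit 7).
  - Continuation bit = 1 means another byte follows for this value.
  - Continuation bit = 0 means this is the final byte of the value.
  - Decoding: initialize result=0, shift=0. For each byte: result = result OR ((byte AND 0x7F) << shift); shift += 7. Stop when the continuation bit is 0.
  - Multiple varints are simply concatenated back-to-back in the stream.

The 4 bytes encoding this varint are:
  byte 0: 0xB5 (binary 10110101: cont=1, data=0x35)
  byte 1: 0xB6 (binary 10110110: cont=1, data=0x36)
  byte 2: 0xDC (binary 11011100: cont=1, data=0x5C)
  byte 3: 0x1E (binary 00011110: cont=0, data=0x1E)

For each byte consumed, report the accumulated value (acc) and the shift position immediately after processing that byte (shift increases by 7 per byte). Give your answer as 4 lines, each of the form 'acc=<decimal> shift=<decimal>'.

byte 0=0xB5: payload=0x35=53, contrib = 53<<0 = 53; acc -> 53, shift -> 7
byte 1=0xB6: payload=0x36=54, contrib = 54<<7 = 6912; acc -> 6965, shift -> 14
byte 2=0xDC: payload=0x5C=92, contrib = 92<<14 = 1507328; acc -> 1514293, shift -> 21
byte 3=0x1E: payload=0x1E=30, contrib = 30<<21 = 62914560; acc -> 64428853, shift -> 28

Answer: acc=53 shift=7
acc=6965 shift=14
acc=1514293 shift=21
acc=64428853 shift=28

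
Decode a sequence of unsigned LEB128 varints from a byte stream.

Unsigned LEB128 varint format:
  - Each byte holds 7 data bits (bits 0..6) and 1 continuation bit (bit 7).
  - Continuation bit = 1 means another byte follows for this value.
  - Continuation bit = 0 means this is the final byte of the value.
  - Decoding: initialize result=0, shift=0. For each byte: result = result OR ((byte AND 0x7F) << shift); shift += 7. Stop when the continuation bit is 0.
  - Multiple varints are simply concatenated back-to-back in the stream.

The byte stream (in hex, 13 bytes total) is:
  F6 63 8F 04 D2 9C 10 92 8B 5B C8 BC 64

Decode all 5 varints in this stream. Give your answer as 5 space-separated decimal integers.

Answer: 12790 527 265810 1492370 1646152

Derivation:
  byte[0]=0xF6 cont=1 payload=0x76=118: acc |= 118<<0 -> acc=118 shift=7
  byte[1]=0x63 cont=0 payload=0x63=99: acc |= 99<<7 -> acc=12790 shift=14 [end]
Varint 1: bytes[0:2] = F6 63 -> value 12790 (2 byte(s))
  byte[2]=0x8F cont=1 payload=0x0F=15: acc |= 15<<0 -> acc=15 shift=7
  byte[3]=0x04 cont=0 payload=0x04=4: acc |= 4<<7 -> acc=527 shift=14 [end]
Varint 2: bytes[2:4] = 8F 04 -> value 527 (2 byte(s))
  byte[4]=0xD2 cont=1 payload=0x52=82: acc |= 82<<0 -> acc=82 shift=7
  byte[5]=0x9C cont=1 payload=0x1C=28: acc |= 28<<7 -> acc=3666 shift=14
  byte[6]=0x10 cont=0 payload=0x10=16: acc |= 16<<14 -> acc=265810 shift=21 [end]
Varint 3: bytes[4:7] = D2 9C 10 -> value 265810 (3 byte(s))
  byte[7]=0x92 cont=1 payload=0x12=18: acc |= 18<<0 -> acc=18 shift=7
  byte[8]=0x8B cont=1 payload=0x0B=11: acc |= 11<<7 -> acc=1426 shift=14
  byte[9]=0x5B cont=0 payload=0x5B=91: acc |= 91<<14 -> acc=1492370 shift=21 [end]
Varint 4: bytes[7:10] = 92 8B 5B -> value 1492370 (3 byte(s))
  byte[10]=0xC8 cont=1 payload=0x48=72: acc |= 72<<0 -> acc=72 shift=7
  byte[11]=0xBC cont=1 payload=0x3C=60: acc |= 60<<7 -> acc=7752 shift=14
  byte[12]=0x64 cont=0 payload=0x64=100: acc |= 100<<14 -> acc=1646152 shift=21 [end]
Varint 5: bytes[10:13] = C8 BC 64 -> value 1646152 (3 byte(s))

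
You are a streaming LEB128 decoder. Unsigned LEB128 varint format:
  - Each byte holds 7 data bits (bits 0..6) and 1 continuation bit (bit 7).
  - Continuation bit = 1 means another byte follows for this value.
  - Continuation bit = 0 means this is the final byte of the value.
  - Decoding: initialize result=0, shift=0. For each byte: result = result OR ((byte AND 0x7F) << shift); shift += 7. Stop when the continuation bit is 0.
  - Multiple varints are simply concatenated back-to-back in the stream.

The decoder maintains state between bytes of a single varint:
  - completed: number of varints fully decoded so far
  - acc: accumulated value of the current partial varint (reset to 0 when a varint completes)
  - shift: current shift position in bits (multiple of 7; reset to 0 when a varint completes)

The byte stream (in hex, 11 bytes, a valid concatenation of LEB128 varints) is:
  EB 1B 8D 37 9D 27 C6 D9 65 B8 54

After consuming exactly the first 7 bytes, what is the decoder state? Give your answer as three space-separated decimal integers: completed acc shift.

byte[0]=0xEB cont=1 payload=0x6B: acc |= 107<<0 -> completed=0 acc=107 shift=7
byte[1]=0x1B cont=0 payload=0x1B: varint #1 complete (value=3563); reset -> completed=1 acc=0 shift=0
byte[2]=0x8D cont=1 payload=0x0D: acc |= 13<<0 -> completed=1 acc=13 shift=7
byte[3]=0x37 cont=0 payload=0x37: varint #2 complete (value=7053); reset -> completed=2 acc=0 shift=0
byte[4]=0x9D cont=1 payload=0x1D: acc |= 29<<0 -> completed=2 acc=29 shift=7
byte[5]=0x27 cont=0 payload=0x27: varint #3 complete (value=5021); reset -> completed=3 acc=0 shift=0
byte[6]=0xC6 cont=1 payload=0x46: acc |= 70<<0 -> completed=3 acc=70 shift=7

Answer: 3 70 7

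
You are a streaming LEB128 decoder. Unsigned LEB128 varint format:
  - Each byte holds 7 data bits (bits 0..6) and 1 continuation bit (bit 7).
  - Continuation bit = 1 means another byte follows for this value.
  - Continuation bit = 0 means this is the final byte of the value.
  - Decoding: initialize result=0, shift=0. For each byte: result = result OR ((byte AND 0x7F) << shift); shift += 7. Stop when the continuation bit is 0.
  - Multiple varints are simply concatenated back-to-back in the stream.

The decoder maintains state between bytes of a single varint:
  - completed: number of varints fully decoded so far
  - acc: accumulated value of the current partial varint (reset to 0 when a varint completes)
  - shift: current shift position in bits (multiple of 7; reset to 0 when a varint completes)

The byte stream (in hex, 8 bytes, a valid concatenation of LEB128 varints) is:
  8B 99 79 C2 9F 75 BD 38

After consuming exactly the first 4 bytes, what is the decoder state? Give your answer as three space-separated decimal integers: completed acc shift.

byte[0]=0x8B cont=1 payload=0x0B: acc |= 11<<0 -> completed=0 acc=11 shift=7
byte[1]=0x99 cont=1 payload=0x19: acc |= 25<<7 -> completed=0 acc=3211 shift=14
byte[2]=0x79 cont=0 payload=0x79: varint #1 complete (value=1985675); reset -> completed=1 acc=0 shift=0
byte[3]=0xC2 cont=1 payload=0x42: acc |= 66<<0 -> completed=1 acc=66 shift=7

Answer: 1 66 7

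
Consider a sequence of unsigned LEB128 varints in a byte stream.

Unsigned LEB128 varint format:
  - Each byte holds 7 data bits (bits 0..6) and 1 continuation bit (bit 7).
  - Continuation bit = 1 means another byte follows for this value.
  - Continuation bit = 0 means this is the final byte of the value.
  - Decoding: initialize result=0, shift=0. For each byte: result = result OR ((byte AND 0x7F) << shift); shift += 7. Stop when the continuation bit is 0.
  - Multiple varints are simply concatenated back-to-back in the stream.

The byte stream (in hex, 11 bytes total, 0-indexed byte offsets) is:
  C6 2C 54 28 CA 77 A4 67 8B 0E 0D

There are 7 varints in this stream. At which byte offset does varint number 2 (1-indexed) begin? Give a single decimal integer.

Answer: 2

Derivation:
  byte[0]=0xC6 cont=1 payload=0x46=70: acc |= 70<<0 -> acc=70 shift=7
  byte[1]=0x2C cont=0 payload=0x2C=44: acc |= 44<<7 -> acc=5702 shift=14 [end]
Varint 1: bytes[0:2] = C6 2C -> value 5702 (2 byte(s))
  byte[2]=0x54 cont=0 payload=0x54=84: acc |= 84<<0 -> acc=84 shift=7 [end]
Varint 2: bytes[2:3] = 54 -> value 84 (1 byte(s))
  byte[3]=0x28 cont=0 payload=0x28=40: acc |= 40<<0 -> acc=40 shift=7 [end]
Varint 3: bytes[3:4] = 28 -> value 40 (1 byte(s))
  byte[4]=0xCA cont=1 payload=0x4A=74: acc |= 74<<0 -> acc=74 shift=7
  byte[5]=0x77 cont=0 payload=0x77=119: acc |= 119<<7 -> acc=15306 shift=14 [end]
Varint 4: bytes[4:6] = CA 77 -> value 15306 (2 byte(s))
  byte[6]=0xA4 cont=1 payload=0x24=36: acc |= 36<<0 -> acc=36 shift=7
  byte[7]=0x67 cont=0 payload=0x67=103: acc |= 103<<7 -> acc=13220 shift=14 [end]
Varint 5: bytes[6:8] = A4 67 -> value 13220 (2 byte(s))
  byte[8]=0x8B cont=1 payload=0x0B=11: acc |= 11<<0 -> acc=11 shift=7
  byte[9]=0x0E cont=0 payload=0x0E=14: acc |= 14<<7 -> acc=1803 shift=14 [end]
Varint 6: bytes[8:10] = 8B 0E -> value 1803 (2 byte(s))
  byte[10]=0x0D cont=0 payload=0x0D=13: acc |= 13<<0 -> acc=13 shift=7 [end]
Varint 7: bytes[10:11] = 0D -> value 13 (1 byte(s))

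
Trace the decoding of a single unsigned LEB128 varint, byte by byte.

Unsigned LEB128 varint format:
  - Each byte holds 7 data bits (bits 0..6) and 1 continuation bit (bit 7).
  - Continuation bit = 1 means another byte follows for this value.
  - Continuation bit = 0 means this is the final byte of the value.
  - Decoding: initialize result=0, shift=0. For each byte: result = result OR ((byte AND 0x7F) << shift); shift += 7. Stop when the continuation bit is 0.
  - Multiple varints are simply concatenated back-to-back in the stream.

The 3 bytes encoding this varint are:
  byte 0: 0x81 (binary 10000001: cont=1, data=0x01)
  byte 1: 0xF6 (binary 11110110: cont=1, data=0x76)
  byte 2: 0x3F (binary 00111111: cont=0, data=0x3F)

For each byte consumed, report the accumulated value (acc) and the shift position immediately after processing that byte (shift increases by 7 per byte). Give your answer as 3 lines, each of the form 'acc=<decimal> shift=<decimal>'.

Answer: acc=1 shift=7
acc=15105 shift=14
acc=1047297 shift=21

Derivation:
byte 0=0x81: payload=0x01=1, contrib = 1<<0 = 1; acc -> 1, shift -> 7
byte 1=0xF6: payload=0x76=118, contrib = 118<<7 = 15104; acc -> 15105, shift -> 14
byte 2=0x3F: payload=0x3F=63, contrib = 63<<14 = 1032192; acc -> 1047297, shift -> 21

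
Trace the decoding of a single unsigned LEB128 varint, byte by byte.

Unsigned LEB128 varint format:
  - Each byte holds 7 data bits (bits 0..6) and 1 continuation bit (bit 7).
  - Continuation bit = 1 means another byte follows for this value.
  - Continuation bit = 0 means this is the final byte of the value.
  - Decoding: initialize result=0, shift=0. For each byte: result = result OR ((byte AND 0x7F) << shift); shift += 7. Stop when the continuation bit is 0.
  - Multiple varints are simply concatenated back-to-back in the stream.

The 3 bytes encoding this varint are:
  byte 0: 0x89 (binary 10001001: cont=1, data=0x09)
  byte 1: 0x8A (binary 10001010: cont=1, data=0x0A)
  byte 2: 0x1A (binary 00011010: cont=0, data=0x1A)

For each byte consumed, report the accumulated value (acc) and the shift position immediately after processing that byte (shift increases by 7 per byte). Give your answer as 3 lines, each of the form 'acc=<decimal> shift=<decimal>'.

Answer: acc=9 shift=7
acc=1289 shift=14
acc=427273 shift=21

Derivation:
byte 0=0x89: payload=0x09=9, contrib = 9<<0 = 9; acc -> 9, shift -> 7
byte 1=0x8A: payload=0x0A=10, contrib = 10<<7 = 1280; acc -> 1289, shift -> 14
byte 2=0x1A: payload=0x1A=26, contrib = 26<<14 = 425984; acc -> 427273, shift -> 21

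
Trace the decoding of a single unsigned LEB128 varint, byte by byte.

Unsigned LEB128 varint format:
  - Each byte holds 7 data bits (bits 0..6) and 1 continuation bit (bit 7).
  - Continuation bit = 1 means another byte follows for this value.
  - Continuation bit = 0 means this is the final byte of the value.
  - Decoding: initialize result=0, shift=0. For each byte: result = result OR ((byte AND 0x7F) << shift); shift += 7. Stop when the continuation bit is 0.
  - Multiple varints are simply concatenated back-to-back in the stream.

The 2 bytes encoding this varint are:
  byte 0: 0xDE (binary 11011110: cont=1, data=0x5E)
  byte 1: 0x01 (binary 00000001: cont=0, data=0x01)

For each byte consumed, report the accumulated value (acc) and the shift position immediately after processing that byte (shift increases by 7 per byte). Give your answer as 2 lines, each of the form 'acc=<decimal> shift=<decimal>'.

Answer: acc=94 shift=7
acc=222 shift=14

Derivation:
byte 0=0xDE: payload=0x5E=94, contrib = 94<<0 = 94; acc -> 94, shift -> 7
byte 1=0x01: payload=0x01=1, contrib = 1<<7 = 128; acc -> 222, shift -> 14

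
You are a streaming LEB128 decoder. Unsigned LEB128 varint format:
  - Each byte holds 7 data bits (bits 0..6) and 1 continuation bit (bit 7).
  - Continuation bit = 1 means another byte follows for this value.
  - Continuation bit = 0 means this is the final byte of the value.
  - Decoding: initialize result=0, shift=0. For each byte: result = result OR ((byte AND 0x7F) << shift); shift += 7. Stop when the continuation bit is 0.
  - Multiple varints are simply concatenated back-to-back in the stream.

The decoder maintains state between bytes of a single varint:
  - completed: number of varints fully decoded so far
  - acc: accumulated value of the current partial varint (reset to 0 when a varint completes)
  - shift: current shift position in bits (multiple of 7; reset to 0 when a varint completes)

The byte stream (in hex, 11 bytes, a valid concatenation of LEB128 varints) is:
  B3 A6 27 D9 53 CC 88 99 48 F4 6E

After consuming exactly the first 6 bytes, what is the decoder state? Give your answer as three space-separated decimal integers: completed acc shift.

byte[0]=0xB3 cont=1 payload=0x33: acc |= 51<<0 -> completed=0 acc=51 shift=7
byte[1]=0xA6 cont=1 payload=0x26: acc |= 38<<7 -> completed=0 acc=4915 shift=14
byte[2]=0x27 cont=0 payload=0x27: varint #1 complete (value=643891); reset -> completed=1 acc=0 shift=0
byte[3]=0xD9 cont=1 payload=0x59: acc |= 89<<0 -> completed=1 acc=89 shift=7
byte[4]=0x53 cont=0 payload=0x53: varint #2 complete (value=10713); reset -> completed=2 acc=0 shift=0
byte[5]=0xCC cont=1 payload=0x4C: acc |= 76<<0 -> completed=2 acc=76 shift=7

Answer: 2 76 7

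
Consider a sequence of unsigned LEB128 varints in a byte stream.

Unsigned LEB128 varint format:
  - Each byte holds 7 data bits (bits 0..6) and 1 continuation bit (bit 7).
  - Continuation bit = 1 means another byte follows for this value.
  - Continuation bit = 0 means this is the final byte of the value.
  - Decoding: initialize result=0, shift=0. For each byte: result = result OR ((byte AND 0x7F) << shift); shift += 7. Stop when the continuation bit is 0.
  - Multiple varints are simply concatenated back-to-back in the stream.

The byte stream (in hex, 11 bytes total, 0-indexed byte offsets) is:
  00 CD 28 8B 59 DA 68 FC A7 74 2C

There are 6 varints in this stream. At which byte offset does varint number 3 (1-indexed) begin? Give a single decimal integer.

  byte[0]=0x00 cont=0 payload=0x00=0: acc |= 0<<0 -> acc=0 shift=7 [end]
Varint 1: bytes[0:1] = 00 -> value 0 (1 byte(s))
  byte[1]=0xCD cont=1 payload=0x4D=77: acc |= 77<<0 -> acc=77 shift=7
  byte[2]=0x28 cont=0 payload=0x28=40: acc |= 40<<7 -> acc=5197 shift=14 [end]
Varint 2: bytes[1:3] = CD 28 -> value 5197 (2 byte(s))
  byte[3]=0x8B cont=1 payload=0x0B=11: acc |= 11<<0 -> acc=11 shift=7
  byte[4]=0x59 cont=0 payload=0x59=89: acc |= 89<<7 -> acc=11403 shift=14 [end]
Varint 3: bytes[3:5] = 8B 59 -> value 11403 (2 byte(s))
  byte[5]=0xDA cont=1 payload=0x5A=90: acc |= 90<<0 -> acc=90 shift=7
  byte[6]=0x68 cont=0 payload=0x68=104: acc |= 104<<7 -> acc=13402 shift=14 [end]
Varint 4: bytes[5:7] = DA 68 -> value 13402 (2 byte(s))
  byte[7]=0xFC cont=1 payload=0x7C=124: acc |= 124<<0 -> acc=124 shift=7
  byte[8]=0xA7 cont=1 payload=0x27=39: acc |= 39<<7 -> acc=5116 shift=14
  byte[9]=0x74 cont=0 payload=0x74=116: acc |= 116<<14 -> acc=1905660 shift=21 [end]
Varint 5: bytes[7:10] = FC A7 74 -> value 1905660 (3 byte(s))
  byte[10]=0x2C cont=0 payload=0x2C=44: acc |= 44<<0 -> acc=44 shift=7 [end]
Varint 6: bytes[10:11] = 2C -> value 44 (1 byte(s))

Answer: 3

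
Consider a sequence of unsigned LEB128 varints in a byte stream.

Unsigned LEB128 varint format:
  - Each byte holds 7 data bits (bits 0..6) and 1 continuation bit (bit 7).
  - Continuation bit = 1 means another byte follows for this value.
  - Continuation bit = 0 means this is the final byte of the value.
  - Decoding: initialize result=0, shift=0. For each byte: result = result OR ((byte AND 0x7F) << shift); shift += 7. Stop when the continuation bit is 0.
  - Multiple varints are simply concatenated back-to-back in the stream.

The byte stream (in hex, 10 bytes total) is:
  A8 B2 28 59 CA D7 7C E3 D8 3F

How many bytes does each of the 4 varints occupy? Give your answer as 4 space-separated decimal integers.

Answer: 3 1 3 3

Derivation:
  byte[0]=0xA8 cont=1 payload=0x28=40: acc |= 40<<0 -> acc=40 shift=7
  byte[1]=0xB2 cont=1 payload=0x32=50: acc |= 50<<7 -> acc=6440 shift=14
  byte[2]=0x28 cont=0 payload=0x28=40: acc |= 40<<14 -> acc=661800 shift=21 [end]
Varint 1: bytes[0:3] = A8 B2 28 -> value 661800 (3 byte(s))
  byte[3]=0x59 cont=0 payload=0x59=89: acc |= 89<<0 -> acc=89 shift=7 [end]
Varint 2: bytes[3:4] = 59 -> value 89 (1 byte(s))
  byte[4]=0xCA cont=1 payload=0x4A=74: acc |= 74<<0 -> acc=74 shift=7
  byte[5]=0xD7 cont=1 payload=0x57=87: acc |= 87<<7 -> acc=11210 shift=14
  byte[6]=0x7C cont=0 payload=0x7C=124: acc |= 124<<14 -> acc=2042826 shift=21 [end]
Varint 3: bytes[4:7] = CA D7 7C -> value 2042826 (3 byte(s))
  byte[7]=0xE3 cont=1 payload=0x63=99: acc |= 99<<0 -> acc=99 shift=7
  byte[8]=0xD8 cont=1 payload=0x58=88: acc |= 88<<7 -> acc=11363 shift=14
  byte[9]=0x3F cont=0 payload=0x3F=63: acc |= 63<<14 -> acc=1043555 shift=21 [end]
Varint 4: bytes[7:10] = E3 D8 3F -> value 1043555 (3 byte(s))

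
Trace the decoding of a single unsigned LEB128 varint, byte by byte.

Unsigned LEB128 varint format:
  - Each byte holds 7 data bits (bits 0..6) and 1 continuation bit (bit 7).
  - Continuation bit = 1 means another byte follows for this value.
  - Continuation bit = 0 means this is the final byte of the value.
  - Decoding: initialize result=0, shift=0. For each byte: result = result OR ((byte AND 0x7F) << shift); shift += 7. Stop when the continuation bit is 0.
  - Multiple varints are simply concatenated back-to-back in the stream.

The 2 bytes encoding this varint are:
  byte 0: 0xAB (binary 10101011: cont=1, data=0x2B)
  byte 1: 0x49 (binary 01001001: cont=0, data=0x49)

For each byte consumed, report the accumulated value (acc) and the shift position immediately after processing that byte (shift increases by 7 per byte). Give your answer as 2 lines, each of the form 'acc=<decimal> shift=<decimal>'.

Answer: acc=43 shift=7
acc=9387 shift=14

Derivation:
byte 0=0xAB: payload=0x2B=43, contrib = 43<<0 = 43; acc -> 43, shift -> 7
byte 1=0x49: payload=0x49=73, contrib = 73<<7 = 9344; acc -> 9387, shift -> 14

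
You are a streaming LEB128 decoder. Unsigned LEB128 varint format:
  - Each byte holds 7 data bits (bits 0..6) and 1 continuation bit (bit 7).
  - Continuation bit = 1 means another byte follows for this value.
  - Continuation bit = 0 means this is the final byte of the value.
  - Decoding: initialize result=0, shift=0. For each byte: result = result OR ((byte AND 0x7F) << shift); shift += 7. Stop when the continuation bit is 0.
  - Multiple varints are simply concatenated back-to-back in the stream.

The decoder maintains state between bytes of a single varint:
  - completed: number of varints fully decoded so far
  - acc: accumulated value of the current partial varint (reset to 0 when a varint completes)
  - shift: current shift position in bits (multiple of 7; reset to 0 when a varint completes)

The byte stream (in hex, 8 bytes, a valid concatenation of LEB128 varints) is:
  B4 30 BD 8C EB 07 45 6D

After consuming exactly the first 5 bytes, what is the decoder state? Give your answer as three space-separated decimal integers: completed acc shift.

Answer: 1 1754685 21

Derivation:
byte[0]=0xB4 cont=1 payload=0x34: acc |= 52<<0 -> completed=0 acc=52 shift=7
byte[1]=0x30 cont=0 payload=0x30: varint #1 complete (value=6196); reset -> completed=1 acc=0 shift=0
byte[2]=0xBD cont=1 payload=0x3D: acc |= 61<<0 -> completed=1 acc=61 shift=7
byte[3]=0x8C cont=1 payload=0x0C: acc |= 12<<7 -> completed=1 acc=1597 shift=14
byte[4]=0xEB cont=1 payload=0x6B: acc |= 107<<14 -> completed=1 acc=1754685 shift=21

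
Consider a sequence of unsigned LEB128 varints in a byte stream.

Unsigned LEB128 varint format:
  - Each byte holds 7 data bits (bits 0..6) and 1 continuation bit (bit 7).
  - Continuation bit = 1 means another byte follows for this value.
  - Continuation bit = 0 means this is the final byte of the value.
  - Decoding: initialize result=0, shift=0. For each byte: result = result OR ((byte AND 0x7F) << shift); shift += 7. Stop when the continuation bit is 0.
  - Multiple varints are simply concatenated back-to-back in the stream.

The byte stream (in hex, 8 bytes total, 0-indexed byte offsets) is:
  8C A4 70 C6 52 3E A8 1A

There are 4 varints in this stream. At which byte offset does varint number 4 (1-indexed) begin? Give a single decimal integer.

Answer: 6

Derivation:
  byte[0]=0x8C cont=1 payload=0x0C=12: acc |= 12<<0 -> acc=12 shift=7
  byte[1]=0xA4 cont=1 payload=0x24=36: acc |= 36<<7 -> acc=4620 shift=14
  byte[2]=0x70 cont=0 payload=0x70=112: acc |= 112<<14 -> acc=1839628 shift=21 [end]
Varint 1: bytes[0:3] = 8C A4 70 -> value 1839628 (3 byte(s))
  byte[3]=0xC6 cont=1 payload=0x46=70: acc |= 70<<0 -> acc=70 shift=7
  byte[4]=0x52 cont=0 payload=0x52=82: acc |= 82<<7 -> acc=10566 shift=14 [end]
Varint 2: bytes[3:5] = C6 52 -> value 10566 (2 byte(s))
  byte[5]=0x3E cont=0 payload=0x3E=62: acc |= 62<<0 -> acc=62 shift=7 [end]
Varint 3: bytes[5:6] = 3E -> value 62 (1 byte(s))
  byte[6]=0xA8 cont=1 payload=0x28=40: acc |= 40<<0 -> acc=40 shift=7
  byte[7]=0x1A cont=0 payload=0x1A=26: acc |= 26<<7 -> acc=3368 shift=14 [end]
Varint 4: bytes[6:8] = A8 1A -> value 3368 (2 byte(s))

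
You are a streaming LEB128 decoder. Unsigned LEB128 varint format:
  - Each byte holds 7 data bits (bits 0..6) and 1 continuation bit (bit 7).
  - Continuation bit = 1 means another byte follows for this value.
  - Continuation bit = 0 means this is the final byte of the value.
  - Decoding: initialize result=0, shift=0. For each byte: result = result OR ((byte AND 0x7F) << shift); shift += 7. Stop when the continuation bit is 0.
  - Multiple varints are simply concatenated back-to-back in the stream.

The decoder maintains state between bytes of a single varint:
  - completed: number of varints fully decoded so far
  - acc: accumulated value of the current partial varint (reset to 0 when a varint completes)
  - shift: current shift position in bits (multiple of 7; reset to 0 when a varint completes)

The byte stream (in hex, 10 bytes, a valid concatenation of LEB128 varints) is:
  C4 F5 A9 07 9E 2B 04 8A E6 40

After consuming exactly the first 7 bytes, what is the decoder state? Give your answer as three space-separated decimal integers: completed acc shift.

byte[0]=0xC4 cont=1 payload=0x44: acc |= 68<<0 -> completed=0 acc=68 shift=7
byte[1]=0xF5 cont=1 payload=0x75: acc |= 117<<7 -> completed=0 acc=15044 shift=14
byte[2]=0xA9 cont=1 payload=0x29: acc |= 41<<14 -> completed=0 acc=686788 shift=21
byte[3]=0x07 cont=0 payload=0x07: varint #1 complete (value=15366852); reset -> completed=1 acc=0 shift=0
byte[4]=0x9E cont=1 payload=0x1E: acc |= 30<<0 -> completed=1 acc=30 shift=7
byte[5]=0x2B cont=0 payload=0x2B: varint #2 complete (value=5534); reset -> completed=2 acc=0 shift=0
byte[6]=0x04 cont=0 payload=0x04: varint #3 complete (value=4); reset -> completed=3 acc=0 shift=0

Answer: 3 0 0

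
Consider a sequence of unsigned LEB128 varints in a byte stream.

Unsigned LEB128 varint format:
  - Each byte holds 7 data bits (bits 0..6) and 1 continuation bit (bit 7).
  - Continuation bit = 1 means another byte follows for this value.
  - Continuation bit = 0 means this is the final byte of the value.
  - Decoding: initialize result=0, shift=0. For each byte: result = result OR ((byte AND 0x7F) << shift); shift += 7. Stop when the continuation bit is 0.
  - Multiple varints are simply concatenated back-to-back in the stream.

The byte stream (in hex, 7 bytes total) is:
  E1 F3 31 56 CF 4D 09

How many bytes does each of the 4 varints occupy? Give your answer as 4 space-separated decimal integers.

Answer: 3 1 2 1

Derivation:
  byte[0]=0xE1 cont=1 payload=0x61=97: acc |= 97<<0 -> acc=97 shift=7
  byte[1]=0xF3 cont=1 payload=0x73=115: acc |= 115<<7 -> acc=14817 shift=14
  byte[2]=0x31 cont=0 payload=0x31=49: acc |= 49<<14 -> acc=817633 shift=21 [end]
Varint 1: bytes[0:3] = E1 F3 31 -> value 817633 (3 byte(s))
  byte[3]=0x56 cont=0 payload=0x56=86: acc |= 86<<0 -> acc=86 shift=7 [end]
Varint 2: bytes[3:4] = 56 -> value 86 (1 byte(s))
  byte[4]=0xCF cont=1 payload=0x4F=79: acc |= 79<<0 -> acc=79 shift=7
  byte[5]=0x4D cont=0 payload=0x4D=77: acc |= 77<<7 -> acc=9935 shift=14 [end]
Varint 3: bytes[4:6] = CF 4D -> value 9935 (2 byte(s))
  byte[6]=0x09 cont=0 payload=0x09=9: acc |= 9<<0 -> acc=9 shift=7 [end]
Varint 4: bytes[6:7] = 09 -> value 9 (1 byte(s))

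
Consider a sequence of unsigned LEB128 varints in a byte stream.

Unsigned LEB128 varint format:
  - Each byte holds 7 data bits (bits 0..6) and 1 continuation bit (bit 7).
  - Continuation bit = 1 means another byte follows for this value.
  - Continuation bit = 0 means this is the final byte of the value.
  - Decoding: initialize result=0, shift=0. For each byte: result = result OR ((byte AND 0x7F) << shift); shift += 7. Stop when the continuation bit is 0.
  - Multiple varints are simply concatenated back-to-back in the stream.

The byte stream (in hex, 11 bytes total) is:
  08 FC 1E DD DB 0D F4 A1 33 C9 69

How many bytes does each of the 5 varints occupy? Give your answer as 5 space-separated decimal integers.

  byte[0]=0x08 cont=0 payload=0x08=8: acc |= 8<<0 -> acc=8 shift=7 [end]
Varint 1: bytes[0:1] = 08 -> value 8 (1 byte(s))
  byte[1]=0xFC cont=1 payload=0x7C=124: acc |= 124<<0 -> acc=124 shift=7
  byte[2]=0x1E cont=0 payload=0x1E=30: acc |= 30<<7 -> acc=3964 shift=14 [end]
Varint 2: bytes[1:3] = FC 1E -> value 3964 (2 byte(s))
  byte[3]=0xDD cont=1 payload=0x5D=93: acc |= 93<<0 -> acc=93 shift=7
  byte[4]=0xDB cont=1 payload=0x5B=91: acc |= 91<<7 -> acc=11741 shift=14
  byte[5]=0x0D cont=0 payload=0x0D=13: acc |= 13<<14 -> acc=224733 shift=21 [end]
Varint 3: bytes[3:6] = DD DB 0D -> value 224733 (3 byte(s))
  byte[6]=0xF4 cont=1 payload=0x74=116: acc |= 116<<0 -> acc=116 shift=7
  byte[7]=0xA1 cont=1 payload=0x21=33: acc |= 33<<7 -> acc=4340 shift=14
  byte[8]=0x33 cont=0 payload=0x33=51: acc |= 51<<14 -> acc=839924 shift=21 [end]
Varint 4: bytes[6:9] = F4 A1 33 -> value 839924 (3 byte(s))
  byte[9]=0xC9 cont=1 payload=0x49=73: acc |= 73<<0 -> acc=73 shift=7
  byte[10]=0x69 cont=0 payload=0x69=105: acc |= 105<<7 -> acc=13513 shift=14 [end]
Varint 5: bytes[9:11] = C9 69 -> value 13513 (2 byte(s))

Answer: 1 2 3 3 2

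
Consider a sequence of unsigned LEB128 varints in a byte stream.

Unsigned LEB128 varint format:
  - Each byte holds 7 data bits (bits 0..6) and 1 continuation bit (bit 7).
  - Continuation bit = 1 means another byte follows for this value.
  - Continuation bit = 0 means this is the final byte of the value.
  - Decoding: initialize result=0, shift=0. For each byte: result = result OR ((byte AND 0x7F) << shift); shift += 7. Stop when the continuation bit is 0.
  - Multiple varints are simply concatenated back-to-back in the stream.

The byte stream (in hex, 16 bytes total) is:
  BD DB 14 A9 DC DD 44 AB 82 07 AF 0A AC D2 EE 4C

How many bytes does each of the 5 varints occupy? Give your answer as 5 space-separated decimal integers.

Answer: 3 4 3 2 4

Derivation:
  byte[0]=0xBD cont=1 payload=0x3D=61: acc |= 61<<0 -> acc=61 shift=7
  byte[1]=0xDB cont=1 payload=0x5B=91: acc |= 91<<7 -> acc=11709 shift=14
  byte[2]=0x14 cont=0 payload=0x14=20: acc |= 20<<14 -> acc=339389 shift=21 [end]
Varint 1: bytes[0:3] = BD DB 14 -> value 339389 (3 byte(s))
  byte[3]=0xA9 cont=1 payload=0x29=41: acc |= 41<<0 -> acc=41 shift=7
  byte[4]=0xDC cont=1 payload=0x5C=92: acc |= 92<<7 -> acc=11817 shift=14
  byte[5]=0xDD cont=1 payload=0x5D=93: acc |= 93<<14 -> acc=1535529 shift=21
  byte[6]=0x44 cont=0 payload=0x44=68: acc |= 68<<21 -> acc=144141865 shift=28 [end]
Varint 2: bytes[3:7] = A9 DC DD 44 -> value 144141865 (4 byte(s))
  byte[7]=0xAB cont=1 payload=0x2B=43: acc |= 43<<0 -> acc=43 shift=7
  byte[8]=0x82 cont=1 payload=0x02=2: acc |= 2<<7 -> acc=299 shift=14
  byte[9]=0x07 cont=0 payload=0x07=7: acc |= 7<<14 -> acc=114987 shift=21 [end]
Varint 3: bytes[7:10] = AB 82 07 -> value 114987 (3 byte(s))
  byte[10]=0xAF cont=1 payload=0x2F=47: acc |= 47<<0 -> acc=47 shift=7
  byte[11]=0x0A cont=0 payload=0x0A=10: acc |= 10<<7 -> acc=1327 shift=14 [end]
Varint 4: bytes[10:12] = AF 0A -> value 1327 (2 byte(s))
  byte[12]=0xAC cont=1 payload=0x2C=44: acc |= 44<<0 -> acc=44 shift=7
  byte[13]=0xD2 cont=1 payload=0x52=82: acc |= 82<<7 -> acc=10540 shift=14
  byte[14]=0xEE cont=1 payload=0x6E=110: acc |= 110<<14 -> acc=1812780 shift=21
  byte[15]=0x4C cont=0 payload=0x4C=76: acc |= 76<<21 -> acc=161196332 shift=28 [end]
Varint 5: bytes[12:16] = AC D2 EE 4C -> value 161196332 (4 byte(s))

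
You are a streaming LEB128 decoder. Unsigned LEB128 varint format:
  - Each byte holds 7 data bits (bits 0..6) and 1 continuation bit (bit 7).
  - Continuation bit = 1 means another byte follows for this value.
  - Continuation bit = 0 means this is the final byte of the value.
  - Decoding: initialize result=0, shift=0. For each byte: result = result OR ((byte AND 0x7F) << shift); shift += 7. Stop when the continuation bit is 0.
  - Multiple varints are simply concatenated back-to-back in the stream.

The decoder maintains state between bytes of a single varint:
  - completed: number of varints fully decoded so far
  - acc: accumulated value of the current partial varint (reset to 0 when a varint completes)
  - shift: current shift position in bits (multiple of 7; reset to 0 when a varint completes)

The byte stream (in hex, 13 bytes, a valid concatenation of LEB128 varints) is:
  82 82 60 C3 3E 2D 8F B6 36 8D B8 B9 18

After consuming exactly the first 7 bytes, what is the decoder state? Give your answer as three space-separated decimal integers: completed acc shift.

Answer: 3 15 7

Derivation:
byte[0]=0x82 cont=1 payload=0x02: acc |= 2<<0 -> completed=0 acc=2 shift=7
byte[1]=0x82 cont=1 payload=0x02: acc |= 2<<7 -> completed=0 acc=258 shift=14
byte[2]=0x60 cont=0 payload=0x60: varint #1 complete (value=1573122); reset -> completed=1 acc=0 shift=0
byte[3]=0xC3 cont=1 payload=0x43: acc |= 67<<0 -> completed=1 acc=67 shift=7
byte[4]=0x3E cont=0 payload=0x3E: varint #2 complete (value=8003); reset -> completed=2 acc=0 shift=0
byte[5]=0x2D cont=0 payload=0x2D: varint #3 complete (value=45); reset -> completed=3 acc=0 shift=0
byte[6]=0x8F cont=1 payload=0x0F: acc |= 15<<0 -> completed=3 acc=15 shift=7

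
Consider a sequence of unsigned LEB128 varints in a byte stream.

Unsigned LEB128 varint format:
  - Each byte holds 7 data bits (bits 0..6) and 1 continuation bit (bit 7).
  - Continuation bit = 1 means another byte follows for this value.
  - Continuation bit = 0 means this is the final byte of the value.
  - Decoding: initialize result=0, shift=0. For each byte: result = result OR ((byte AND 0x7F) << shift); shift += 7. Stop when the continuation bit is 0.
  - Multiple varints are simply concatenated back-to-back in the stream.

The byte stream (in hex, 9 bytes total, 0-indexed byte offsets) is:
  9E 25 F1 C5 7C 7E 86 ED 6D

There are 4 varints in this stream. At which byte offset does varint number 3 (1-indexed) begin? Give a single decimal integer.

  byte[0]=0x9E cont=1 payload=0x1E=30: acc |= 30<<0 -> acc=30 shift=7
  byte[1]=0x25 cont=0 payload=0x25=37: acc |= 37<<7 -> acc=4766 shift=14 [end]
Varint 1: bytes[0:2] = 9E 25 -> value 4766 (2 byte(s))
  byte[2]=0xF1 cont=1 payload=0x71=113: acc |= 113<<0 -> acc=113 shift=7
  byte[3]=0xC5 cont=1 payload=0x45=69: acc |= 69<<7 -> acc=8945 shift=14
  byte[4]=0x7C cont=0 payload=0x7C=124: acc |= 124<<14 -> acc=2040561 shift=21 [end]
Varint 2: bytes[2:5] = F1 C5 7C -> value 2040561 (3 byte(s))
  byte[5]=0x7E cont=0 payload=0x7E=126: acc |= 126<<0 -> acc=126 shift=7 [end]
Varint 3: bytes[5:6] = 7E -> value 126 (1 byte(s))
  byte[6]=0x86 cont=1 payload=0x06=6: acc |= 6<<0 -> acc=6 shift=7
  byte[7]=0xED cont=1 payload=0x6D=109: acc |= 109<<7 -> acc=13958 shift=14
  byte[8]=0x6D cont=0 payload=0x6D=109: acc |= 109<<14 -> acc=1799814 shift=21 [end]
Varint 4: bytes[6:9] = 86 ED 6D -> value 1799814 (3 byte(s))

Answer: 5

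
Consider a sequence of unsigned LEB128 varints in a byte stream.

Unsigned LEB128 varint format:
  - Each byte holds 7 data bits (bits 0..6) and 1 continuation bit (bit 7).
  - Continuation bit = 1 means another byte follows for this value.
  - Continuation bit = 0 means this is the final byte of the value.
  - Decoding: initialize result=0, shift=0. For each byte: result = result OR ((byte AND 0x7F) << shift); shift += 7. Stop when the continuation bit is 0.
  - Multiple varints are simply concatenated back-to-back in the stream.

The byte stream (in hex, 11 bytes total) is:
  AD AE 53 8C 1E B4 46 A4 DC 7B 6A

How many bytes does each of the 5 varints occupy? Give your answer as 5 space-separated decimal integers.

  byte[0]=0xAD cont=1 payload=0x2D=45: acc |= 45<<0 -> acc=45 shift=7
  byte[1]=0xAE cont=1 payload=0x2E=46: acc |= 46<<7 -> acc=5933 shift=14
  byte[2]=0x53 cont=0 payload=0x53=83: acc |= 83<<14 -> acc=1365805 shift=21 [end]
Varint 1: bytes[0:3] = AD AE 53 -> value 1365805 (3 byte(s))
  byte[3]=0x8C cont=1 payload=0x0C=12: acc |= 12<<0 -> acc=12 shift=7
  byte[4]=0x1E cont=0 payload=0x1E=30: acc |= 30<<7 -> acc=3852 shift=14 [end]
Varint 2: bytes[3:5] = 8C 1E -> value 3852 (2 byte(s))
  byte[5]=0xB4 cont=1 payload=0x34=52: acc |= 52<<0 -> acc=52 shift=7
  byte[6]=0x46 cont=0 payload=0x46=70: acc |= 70<<7 -> acc=9012 shift=14 [end]
Varint 3: bytes[5:7] = B4 46 -> value 9012 (2 byte(s))
  byte[7]=0xA4 cont=1 payload=0x24=36: acc |= 36<<0 -> acc=36 shift=7
  byte[8]=0xDC cont=1 payload=0x5C=92: acc |= 92<<7 -> acc=11812 shift=14
  byte[9]=0x7B cont=0 payload=0x7B=123: acc |= 123<<14 -> acc=2027044 shift=21 [end]
Varint 4: bytes[7:10] = A4 DC 7B -> value 2027044 (3 byte(s))
  byte[10]=0x6A cont=0 payload=0x6A=106: acc |= 106<<0 -> acc=106 shift=7 [end]
Varint 5: bytes[10:11] = 6A -> value 106 (1 byte(s))

Answer: 3 2 2 3 1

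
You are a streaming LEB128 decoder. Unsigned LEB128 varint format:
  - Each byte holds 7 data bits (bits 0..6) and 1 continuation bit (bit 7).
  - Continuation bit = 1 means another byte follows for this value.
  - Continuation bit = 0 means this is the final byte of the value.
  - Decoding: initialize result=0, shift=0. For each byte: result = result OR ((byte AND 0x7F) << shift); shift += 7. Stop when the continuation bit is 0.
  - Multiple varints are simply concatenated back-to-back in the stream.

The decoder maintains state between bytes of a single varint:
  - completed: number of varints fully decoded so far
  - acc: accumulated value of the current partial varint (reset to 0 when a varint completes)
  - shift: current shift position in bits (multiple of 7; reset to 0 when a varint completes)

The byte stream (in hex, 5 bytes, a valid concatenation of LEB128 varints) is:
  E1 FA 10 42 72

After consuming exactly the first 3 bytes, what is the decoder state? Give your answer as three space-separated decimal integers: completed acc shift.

byte[0]=0xE1 cont=1 payload=0x61: acc |= 97<<0 -> completed=0 acc=97 shift=7
byte[1]=0xFA cont=1 payload=0x7A: acc |= 122<<7 -> completed=0 acc=15713 shift=14
byte[2]=0x10 cont=0 payload=0x10: varint #1 complete (value=277857); reset -> completed=1 acc=0 shift=0

Answer: 1 0 0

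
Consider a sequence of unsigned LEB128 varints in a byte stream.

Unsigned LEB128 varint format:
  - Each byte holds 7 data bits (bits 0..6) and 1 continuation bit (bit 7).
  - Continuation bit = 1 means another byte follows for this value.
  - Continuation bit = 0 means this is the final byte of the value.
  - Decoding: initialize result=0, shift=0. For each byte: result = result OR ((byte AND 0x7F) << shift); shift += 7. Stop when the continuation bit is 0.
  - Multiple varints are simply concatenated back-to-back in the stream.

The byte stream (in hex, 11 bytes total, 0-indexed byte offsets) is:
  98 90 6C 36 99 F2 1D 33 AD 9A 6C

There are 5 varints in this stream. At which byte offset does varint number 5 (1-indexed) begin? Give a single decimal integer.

  byte[0]=0x98 cont=1 payload=0x18=24: acc |= 24<<0 -> acc=24 shift=7
  byte[1]=0x90 cont=1 payload=0x10=16: acc |= 16<<7 -> acc=2072 shift=14
  byte[2]=0x6C cont=0 payload=0x6C=108: acc |= 108<<14 -> acc=1771544 shift=21 [end]
Varint 1: bytes[0:3] = 98 90 6C -> value 1771544 (3 byte(s))
  byte[3]=0x36 cont=0 payload=0x36=54: acc |= 54<<0 -> acc=54 shift=7 [end]
Varint 2: bytes[3:4] = 36 -> value 54 (1 byte(s))
  byte[4]=0x99 cont=1 payload=0x19=25: acc |= 25<<0 -> acc=25 shift=7
  byte[5]=0xF2 cont=1 payload=0x72=114: acc |= 114<<7 -> acc=14617 shift=14
  byte[6]=0x1D cont=0 payload=0x1D=29: acc |= 29<<14 -> acc=489753 shift=21 [end]
Varint 3: bytes[4:7] = 99 F2 1D -> value 489753 (3 byte(s))
  byte[7]=0x33 cont=0 payload=0x33=51: acc |= 51<<0 -> acc=51 shift=7 [end]
Varint 4: bytes[7:8] = 33 -> value 51 (1 byte(s))
  byte[8]=0xAD cont=1 payload=0x2D=45: acc |= 45<<0 -> acc=45 shift=7
  byte[9]=0x9A cont=1 payload=0x1A=26: acc |= 26<<7 -> acc=3373 shift=14
  byte[10]=0x6C cont=0 payload=0x6C=108: acc |= 108<<14 -> acc=1772845 shift=21 [end]
Varint 5: bytes[8:11] = AD 9A 6C -> value 1772845 (3 byte(s))

Answer: 8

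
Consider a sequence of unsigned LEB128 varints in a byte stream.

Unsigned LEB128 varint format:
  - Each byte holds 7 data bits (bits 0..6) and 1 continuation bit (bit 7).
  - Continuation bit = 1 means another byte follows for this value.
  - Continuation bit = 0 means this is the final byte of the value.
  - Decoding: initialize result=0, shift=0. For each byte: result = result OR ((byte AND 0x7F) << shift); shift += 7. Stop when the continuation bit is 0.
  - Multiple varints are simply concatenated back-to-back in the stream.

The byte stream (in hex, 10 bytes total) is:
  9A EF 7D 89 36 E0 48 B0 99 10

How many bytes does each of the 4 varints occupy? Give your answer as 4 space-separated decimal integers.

  byte[0]=0x9A cont=1 payload=0x1A=26: acc |= 26<<0 -> acc=26 shift=7
  byte[1]=0xEF cont=1 payload=0x6F=111: acc |= 111<<7 -> acc=14234 shift=14
  byte[2]=0x7D cont=0 payload=0x7D=125: acc |= 125<<14 -> acc=2062234 shift=21 [end]
Varint 1: bytes[0:3] = 9A EF 7D -> value 2062234 (3 byte(s))
  byte[3]=0x89 cont=1 payload=0x09=9: acc |= 9<<0 -> acc=9 shift=7
  byte[4]=0x36 cont=0 payload=0x36=54: acc |= 54<<7 -> acc=6921 shift=14 [end]
Varint 2: bytes[3:5] = 89 36 -> value 6921 (2 byte(s))
  byte[5]=0xE0 cont=1 payload=0x60=96: acc |= 96<<0 -> acc=96 shift=7
  byte[6]=0x48 cont=0 payload=0x48=72: acc |= 72<<7 -> acc=9312 shift=14 [end]
Varint 3: bytes[5:7] = E0 48 -> value 9312 (2 byte(s))
  byte[7]=0xB0 cont=1 payload=0x30=48: acc |= 48<<0 -> acc=48 shift=7
  byte[8]=0x99 cont=1 payload=0x19=25: acc |= 25<<7 -> acc=3248 shift=14
  byte[9]=0x10 cont=0 payload=0x10=16: acc |= 16<<14 -> acc=265392 shift=21 [end]
Varint 4: bytes[7:10] = B0 99 10 -> value 265392 (3 byte(s))

Answer: 3 2 2 3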